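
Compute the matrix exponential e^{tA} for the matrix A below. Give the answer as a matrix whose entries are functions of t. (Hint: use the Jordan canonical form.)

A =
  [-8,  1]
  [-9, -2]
e^{tA} =
  [-3*t*exp(-5*t) + exp(-5*t), t*exp(-5*t)]
  [-9*t*exp(-5*t), 3*t*exp(-5*t) + exp(-5*t)]

Strategy: write A = P · J · P⁻¹ where J is a Jordan canonical form, so e^{tA} = P · e^{tJ} · P⁻¹, and e^{tJ} can be computed block-by-block.

A has Jordan form
J =
  [-5,  1]
  [ 0, -5]
(up to reordering of blocks).

Per-block formulas:
  For a 2×2 Jordan block J_2(-5): exp(t · J_2(-5)) = e^(-5t)·(I + t·N), where N is the 2×2 nilpotent shift.

After assembling e^{tJ} and conjugating by P, we get:

e^{tA} =
  [-3*t*exp(-5*t) + exp(-5*t), t*exp(-5*t)]
  [-9*t*exp(-5*t), 3*t*exp(-5*t) + exp(-5*t)]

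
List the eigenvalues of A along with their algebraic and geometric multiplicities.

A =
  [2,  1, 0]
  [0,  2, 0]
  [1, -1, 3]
λ = 2: alg = 2, geom = 1; λ = 3: alg = 1, geom = 1

Step 1 — factor the characteristic polynomial to read off the algebraic multiplicities:
  χ_A(x) = (x - 3)*(x - 2)^2

Step 2 — compute geometric multiplicities via the rank-nullity identity g(λ) = n − rank(A − λI):
  rank(A − (2)·I) = 2, so dim ker(A − (2)·I) = n − 2 = 1
  rank(A − (3)·I) = 2, so dim ker(A − (3)·I) = n − 2 = 1

Summary:
  λ = 2: algebraic multiplicity = 2, geometric multiplicity = 1
  λ = 3: algebraic multiplicity = 1, geometric multiplicity = 1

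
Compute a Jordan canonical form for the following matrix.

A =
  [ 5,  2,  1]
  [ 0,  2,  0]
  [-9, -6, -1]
J_2(2) ⊕ J_1(2)

The characteristic polynomial is
  det(x·I − A) = x^3 - 6*x^2 + 12*x - 8 = (x - 2)^3

Eigenvalues and multiplicities (the geometric multiplicity of λ is n − rank(A − λI), which equals the number of Jordan blocks for λ):
  λ = 2: algebraic multiplicity = 3, geometric multiplicity = 2

Determining the block sizes for each eigenvalue:
  λ = 2: 2 blocks summing to 3 forces exactly one block of size 2 and the rest size 1 → block sizes [2, 1]

Assembling the blocks gives a Jordan form
J =
  [2, 1, 0]
  [0, 2, 0]
  [0, 0, 2]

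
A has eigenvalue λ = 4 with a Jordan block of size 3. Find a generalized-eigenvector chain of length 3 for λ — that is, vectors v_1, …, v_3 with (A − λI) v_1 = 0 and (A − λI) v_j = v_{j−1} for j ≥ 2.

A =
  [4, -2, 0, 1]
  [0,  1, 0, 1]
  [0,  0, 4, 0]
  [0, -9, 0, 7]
A Jordan chain for λ = 4 of length 3:
v_1 = (-3, 0, 0, 0)ᵀ
v_2 = (-2, -3, 0, -9)ᵀ
v_3 = (0, 1, 0, 0)ᵀ

Let N = A − (4)·I. We want v_3 with N^3 v_3 = 0 but N^2 v_3 ≠ 0; then v_{j-1} := N · v_j for j = 3, …, 2.

Pick v_3 = (0, 1, 0, 0)ᵀ.
Then v_2 = N · v_3 = (-2, -3, 0, -9)ᵀ.
Then v_1 = N · v_2 = (-3, 0, 0, 0)ᵀ.

Sanity check: (A − (4)·I) v_1 = (0, 0, 0, 0)ᵀ = 0. ✓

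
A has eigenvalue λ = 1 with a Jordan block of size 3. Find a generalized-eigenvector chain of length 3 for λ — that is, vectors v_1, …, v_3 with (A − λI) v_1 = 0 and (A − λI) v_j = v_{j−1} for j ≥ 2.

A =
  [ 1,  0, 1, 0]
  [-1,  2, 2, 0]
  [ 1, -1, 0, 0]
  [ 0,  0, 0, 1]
A Jordan chain for λ = 1 of length 3:
v_1 = (1, 1, 0, 0)ᵀ
v_2 = (0, -1, 1, 0)ᵀ
v_3 = (1, 0, 0, 0)ᵀ

Let N = A − (1)·I. We want v_3 with N^3 v_3 = 0 but N^2 v_3 ≠ 0; then v_{j-1} := N · v_j for j = 3, …, 2.

Pick v_3 = (1, 0, 0, 0)ᵀ.
Then v_2 = N · v_3 = (0, -1, 1, 0)ᵀ.
Then v_1 = N · v_2 = (1, 1, 0, 0)ᵀ.

Sanity check: (A − (1)·I) v_1 = (0, 0, 0, 0)ᵀ = 0. ✓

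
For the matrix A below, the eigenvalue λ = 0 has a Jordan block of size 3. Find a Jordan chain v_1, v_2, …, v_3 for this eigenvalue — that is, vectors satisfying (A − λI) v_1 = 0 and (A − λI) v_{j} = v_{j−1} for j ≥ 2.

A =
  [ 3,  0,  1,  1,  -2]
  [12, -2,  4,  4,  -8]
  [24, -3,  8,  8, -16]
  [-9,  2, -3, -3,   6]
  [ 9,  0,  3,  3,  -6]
A Jordan chain for λ = 0 of length 3:
v_1 = (6, 0, 12, 6, 18)ᵀ
v_2 = (3, 12, 24, -9, 9)ᵀ
v_3 = (1, 0, 0, 0, 0)ᵀ

Let N = A − (0)·I. We want v_3 with N^3 v_3 = 0 but N^2 v_3 ≠ 0; then v_{j-1} := N · v_j for j = 3, …, 2.

Pick v_3 = (1, 0, 0, 0, 0)ᵀ.
Then v_2 = N · v_3 = (3, 12, 24, -9, 9)ᵀ.
Then v_1 = N · v_2 = (6, 0, 12, 6, 18)ᵀ.

Sanity check: (A − (0)·I) v_1 = (0, 0, 0, 0, 0)ᵀ = 0. ✓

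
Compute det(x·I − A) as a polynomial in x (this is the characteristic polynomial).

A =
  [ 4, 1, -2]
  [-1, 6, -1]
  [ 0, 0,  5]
x^3 - 15*x^2 + 75*x - 125

Expanding det(x·I − A) (e.g. by cofactor expansion or by noting that A is similar to its Jordan form J, which has the same characteristic polynomial as A) gives
  χ_A(x) = x^3 - 15*x^2 + 75*x - 125
which factors as (x - 5)^3. The eigenvalues (with algebraic multiplicities) are λ = 5 with multiplicity 3.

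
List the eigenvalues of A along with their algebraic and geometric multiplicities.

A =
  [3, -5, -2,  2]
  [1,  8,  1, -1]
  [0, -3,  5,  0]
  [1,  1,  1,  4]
λ = 5: alg = 4, geom = 2

Step 1 — factor the characteristic polynomial to read off the algebraic multiplicities:
  χ_A(x) = (x - 5)^4

Step 2 — compute geometric multiplicities via the rank-nullity identity g(λ) = n − rank(A − λI):
  rank(A − (5)·I) = 2, so dim ker(A − (5)·I) = n − 2 = 2

Summary:
  λ = 5: algebraic multiplicity = 4, geometric multiplicity = 2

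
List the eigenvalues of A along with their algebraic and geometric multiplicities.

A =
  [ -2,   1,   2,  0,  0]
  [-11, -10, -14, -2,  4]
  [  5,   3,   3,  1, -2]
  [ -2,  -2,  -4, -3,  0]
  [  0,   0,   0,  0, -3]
λ = -3: alg = 5, geom = 3

Step 1 — factor the characteristic polynomial to read off the algebraic multiplicities:
  χ_A(x) = (x + 3)^5

Step 2 — compute geometric multiplicities via the rank-nullity identity g(λ) = n − rank(A − λI):
  rank(A − (-3)·I) = 2, so dim ker(A − (-3)·I) = n − 2 = 3

Summary:
  λ = -3: algebraic multiplicity = 5, geometric multiplicity = 3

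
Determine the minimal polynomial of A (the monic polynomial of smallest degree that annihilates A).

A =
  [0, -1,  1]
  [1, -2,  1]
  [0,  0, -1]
x^2 + 2*x + 1

The characteristic polynomial is χ_A(x) = (x + 1)^3, so the eigenvalues are known. The minimal polynomial is
  m_A(x) = Π_λ (x − λ)^{k_λ}
where k_λ is the size of the *largest* Jordan block for λ (equivalently, the smallest k with (A − λI)^k v = 0 for every generalised eigenvector v of λ).

  λ = -1: largest Jordan block has size 2, contributing (x + 1)^2

So m_A(x) = (x + 1)^2 = x^2 + 2*x + 1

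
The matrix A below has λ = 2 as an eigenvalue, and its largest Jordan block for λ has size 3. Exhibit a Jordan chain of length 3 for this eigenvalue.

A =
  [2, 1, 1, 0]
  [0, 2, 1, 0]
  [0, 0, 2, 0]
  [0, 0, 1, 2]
A Jordan chain for λ = 2 of length 3:
v_1 = (1, 0, 0, 0)ᵀ
v_2 = (1, 1, 0, 1)ᵀ
v_3 = (0, 0, 1, 0)ᵀ

Let N = A − (2)·I. We want v_3 with N^3 v_3 = 0 but N^2 v_3 ≠ 0; then v_{j-1} := N · v_j for j = 3, …, 2.

Pick v_3 = (0, 0, 1, 0)ᵀ.
Then v_2 = N · v_3 = (1, 1, 0, 1)ᵀ.
Then v_1 = N · v_2 = (1, 0, 0, 0)ᵀ.

Sanity check: (A − (2)·I) v_1 = (0, 0, 0, 0)ᵀ = 0. ✓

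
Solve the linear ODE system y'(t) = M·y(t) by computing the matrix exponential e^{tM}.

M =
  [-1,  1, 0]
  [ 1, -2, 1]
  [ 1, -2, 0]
e^{tM} =
  [t^2*exp(-t)/2 + exp(-t), -t^2*exp(-t)/2 + t*exp(-t), t^2*exp(-t)/2]
  [t*exp(-t), -t*exp(-t) + exp(-t), t*exp(-t)]
  [-t^2*exp(-t)/2 + t*exp(-t), t^2*exp(-t)/2 - 2*t*exp(-t), -t^2*exp(-t)/2 + t*exp(-t) + exp(-t)]

Strategy: write M = P · J · P⁻¹ where J is a Jordan canonical form, so e^{tM} = P · e^{tJ} · P⁻¹, and e^{tJ} can be computed block-by-block.

M has Jordan form
J =
  [-1,  1,  0]
  [ 0, -1,  1]
  [ 0,  0, -1]
(up to reordering of blocks).

Per-block formulas:
  For a 3×3 Jordan block J_3(-1): exp(t · J_3(-1)) = e^(-1t)·(I + t·N + (t^2/2)·N^2), where N is the 3×3 nilpotent shift.

After assembling e^{tJ} and conjugating by P, we get:

e^{tM} =
  [t^2*exp(-t)/2 + exp(-t), -t^2*exp(-t)/2 + t*exp(-t), t^2*exp(-t)/2]
  [t*exp(-t), -t*exp(-t) + exp(-t), t*exp(-t)]
  [-t^2*exp(-t)/2 + t*exp(-t), t^2*exp(-t)/2 - 2*t*exp(-t), -t^2*exp(-t)/2 + t*exp(-t) + exp(-t)]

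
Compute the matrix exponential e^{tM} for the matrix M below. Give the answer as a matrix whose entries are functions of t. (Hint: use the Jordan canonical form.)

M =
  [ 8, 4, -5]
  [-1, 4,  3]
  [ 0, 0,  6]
e^{tM} =
  [2*t*exp(6*t) + exp(6*t), 4*t*exp(6*t), t^2*exp(6*t) - 5*t*exp(6*t)]
  [-t*exp(6*t), -2*t*exp(6*t) + exp(6*t), -t^2*exp(6*t)/2 + 3*t*exp(6*t)]
  [0, 0, exp(6*t)]

Strategy: write M = P · J · P⁻¹ where J is a Jordan canonical form, so e^{tM} = P · e^{tJ} · P⁻¹, and e^{tJ} can be computed block-by-block.

M has Jordan form
J =
  [6, 1, 0]
  [0, 6, 1]
  [0, 0, 6]
(up to reordering of blocks).

Per-block formulas:
  For a 3×3 Jordan block J_3(6): exp(t · J_3(6)) = e^(6t)·(I + t·N + (t^2/2)·N^2), where N is the 3×3 nilpotent shift.

After assembling e^{tJ} and conjugating by P, we get:

e^{tM} =
  [2*t*exp(6*t) + exp(6*t), 4*t*exp(6*t), t^2*exp(6*t) - 5*t*exp(6*t)]
  [-t*exp(6*t), -2*t*exp(6*t) + exp(6*t), -t^2*exp(6*t)/2 + 3*t*exp(6*t)]
  [0, 0, exp(6*t)]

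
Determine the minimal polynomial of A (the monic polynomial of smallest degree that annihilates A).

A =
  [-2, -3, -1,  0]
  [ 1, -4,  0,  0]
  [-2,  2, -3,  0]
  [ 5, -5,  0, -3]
x^3 + 9*x^2 + 27*x + 27

The characteristic polynomial is χ_A(x) = (x + 3)^4, so the eigenvalues are known. The minimal polynomial is
  m_A(x) = Π_λ (x − λ)^{k_λ}
where k_λ is the size of the *largest* Jordan block for λ (equivalently, the smallest k with (A − λI)^k v = 0 for every generalised eigenvector v of λ).

  λ = -3: largest Jordan block has size 3, contributing (x + 3)^3

So m_A(x) = (x + 3)^3 = x^3 + 9*x^2 + 27*x + 27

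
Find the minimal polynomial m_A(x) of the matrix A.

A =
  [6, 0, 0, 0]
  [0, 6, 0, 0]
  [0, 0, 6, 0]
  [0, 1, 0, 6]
x^2 - 12*x + 36

The characteristic polynomial is χ_A(x) = (x - 6)^4, so the eigenvalues are known. The minimal polynomial is
  m_A(x) = Π_λ (x − λ)^{k_λ}
where k_λ is the size of the *largest* Jordan block for λ (equivalently, the smallest k with (A − λI)^k v = 0 for every generalised eigenvector v of λ).

  λ = 6: largest Jordan block has size 2, contributing (x − 6)^2

So m_A(x) = (x - 6)^2 = x^2 - 12*x + 36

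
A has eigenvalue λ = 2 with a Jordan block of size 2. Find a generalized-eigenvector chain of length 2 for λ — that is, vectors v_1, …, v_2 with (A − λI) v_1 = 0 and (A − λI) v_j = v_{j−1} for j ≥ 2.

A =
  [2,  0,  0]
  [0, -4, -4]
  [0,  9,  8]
A Jordan chain for λ = 2 of length 2:
v_1 = (0, -6, 9)ᵀ
v_2 = (0, 1, 0)ᵀ

Let N = A − (2)·I. We want v_2 with N^2 v_2 = 0 but N^1 v_2 ≠ 0; then v_{j-1} := N · v_j for j = 2, …, 2.

Pick v_2 = (0, 1, 0)ᵀ.
Then v_1 = N · v_2 = (0, -6, 9)ᵀ.

Sanity check: (A − (2)·I) v_1 = (0, 0, 0)ᵀ = 0. ✓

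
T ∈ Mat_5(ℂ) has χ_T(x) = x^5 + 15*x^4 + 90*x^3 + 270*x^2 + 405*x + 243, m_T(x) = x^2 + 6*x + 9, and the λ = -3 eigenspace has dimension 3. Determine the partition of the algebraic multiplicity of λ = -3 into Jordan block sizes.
Block sizes for λ = -3: [2, 2, 1]

Step 1 — from the characteristic polynomial, algebraic multiplicity of λ = -3 is 5. From dim ker(T − (-3)·I) = 3, there are exactly 3 Jordan blocks for λ = -3.
Step 2 — from the minimal polynomial, the factor (x + 3)^2 tells us the largest block for λ = -3 has size 2.
Step 3 — with total size 5, 3 blocks, and largest block 2, the block sizes (in nonincreasing order) are [2, 2, 1].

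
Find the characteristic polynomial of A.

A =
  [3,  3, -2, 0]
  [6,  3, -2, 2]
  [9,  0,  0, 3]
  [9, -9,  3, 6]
x^4 - 12*x^3 + 54*x^2 - 108*x + 81

Expanding det(x·I − A) (e.g. by cofactor expansion or by noting that A is similar to its Jordan form J, which has the same characteristic polynomial as A) gives
  χ_A(x) = x^4 - 12*x^3 + 54*x^2 - 108*x + 81
which factors as (x - 3)^4. The eigenvalues (with algebraic multiplicities) are λ = 3 with multiplicity 4.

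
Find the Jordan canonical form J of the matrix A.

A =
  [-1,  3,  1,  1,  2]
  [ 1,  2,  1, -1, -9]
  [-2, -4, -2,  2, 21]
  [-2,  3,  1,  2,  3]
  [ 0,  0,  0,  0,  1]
J_3(0) ⊕ J_2(1)

The characteristic polynomial is
  det(x·I − A) = x^5 - 2*x^4 + x^3 = x^3*(x - 1)^2

Eigenvalues and multiplicities (the geometric multiplicity of λ is n − rank(A − λI), which equals the number of Jordan blocks for λ):
  λ = 0: algebraic multiplicity = 3, geometric multiplicity = 1
  λ = 1: algebraic multiplicity = 2, geometric multiplicity = 1

Determining the block sizes for each eigenvalue:
  λ = 0: one block (gm = 1), so the single block has size am = 3 → block sizes [3]
  λ = 1: one block (gm = 1), so the single block has size am = 2 → block sizes [2]

Assembling the blocks gives a Jordan form
J =
  [0, 1, 0, 0, 0]
  [0, 0, 1, 0, 0]
  [0, 0, 0, 0, 0]
  [0, 0, 0, 1, 1]
  [0, 0, 0, 0, 1]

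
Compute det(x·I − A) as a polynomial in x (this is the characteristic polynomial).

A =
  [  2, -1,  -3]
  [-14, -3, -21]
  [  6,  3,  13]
x^3 - 12*x^2 + 48*x - 64

Expanding det(x·I − A) (e.g. by cofactor expansion or by noting that A is similar to its Jordan form J, which has the same characteristic polynomial as A) gives
  χ_A(x) = x^3 - 12*x^2 + 48*x - 64
which factors as (x - 4)^3. The eigenvalues (with algebraic multiplicities) are λ = 4 with multiplicity 3.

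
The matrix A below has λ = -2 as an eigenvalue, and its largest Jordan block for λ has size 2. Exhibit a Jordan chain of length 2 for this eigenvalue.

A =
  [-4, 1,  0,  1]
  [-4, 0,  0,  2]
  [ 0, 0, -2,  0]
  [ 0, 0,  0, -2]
A Jordan chain for λ = -2 of length 2:
v_1 = (-2, -4, 0, 0)ᵀ
v_2 = (1, 0, 0, 0)ᵀ

Let N = A − (-2)·I. We want v_2 with N^2 v_2 = 0 but N^1 v_2 ≠ 0; then v_{j-1} := N · v_j for j = 2, …, 2.

Pick v_2 = (1, 0, 0, 0)ᵀ.
Then v_1 = N · v_2 = (-2, -4, 0, 0)ᵀ.

Sanity check: (A − (-2)·I) v_1 = (0, 0, 0, 0)ᵀ = 0. ✓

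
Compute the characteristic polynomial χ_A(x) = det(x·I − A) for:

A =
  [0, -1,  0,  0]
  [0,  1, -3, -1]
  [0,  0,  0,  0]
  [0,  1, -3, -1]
x^4

Expanding det(x·I − A) (e.g. by cofactor expansion or by noting that A is similar to its Jordan form J, which has the same characteristic polynomial as A) gives
  χ_A(x) = x^4
which factors as x^4. The eigenvalues (with algebraic multiplicities) are λ = 0 with multiplicity 4.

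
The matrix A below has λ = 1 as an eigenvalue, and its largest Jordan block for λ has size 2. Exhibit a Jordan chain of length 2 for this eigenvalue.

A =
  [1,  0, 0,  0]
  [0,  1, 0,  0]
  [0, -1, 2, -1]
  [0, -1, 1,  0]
A Jordan chain for λ = 1 of length 2:
v_1 = (0, 0, -1, -1)ᵀ
v_2 = (0, 1, 0, 0)ᵀ

Let N = A − (1)·I. We want v_2 with N^2 v_2 = 0 but N^1 v_2 ≠ 0; then v_{j-1} := N · v_j for j = 2, …, 2.

Pick v_2 = (0, 1, 0, 0)ᵀ.
Then v_1 = N · v_2 = (0, 0, -1, -1)ᵀ.

Sanity check: (A − (1)·I) v_1 = (0, 0, 0, 0)ᵀ = 0. ✓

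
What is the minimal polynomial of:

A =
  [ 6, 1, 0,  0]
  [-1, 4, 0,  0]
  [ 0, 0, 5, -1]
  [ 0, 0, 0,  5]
x^2 - 10*x + 25

The characteristic polynomial is χ_A(x) = (x - 5)^4, so the eigenvalues are known. The minimal polynomial is
  m_A(x) = Π_λ (x − λ)^{k_λ}
where k_λ is the size of the *largest* Jordan block for λ (equivalently, the smallest k with (A − λI)^k v = 0 for every generalised eigenvector v of λ).

  λ = 5: largest Jordan block has size 2, contributing (x − 5)^2

So m_A(x) = (x - 5)^2 = x^2 - 10*x + 25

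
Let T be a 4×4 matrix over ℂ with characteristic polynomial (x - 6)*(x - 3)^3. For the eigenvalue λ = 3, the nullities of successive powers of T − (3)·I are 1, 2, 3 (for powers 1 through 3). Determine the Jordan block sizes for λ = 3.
Block sizes for λ = 3: [3]

From the dimensions of kernels of powers, the number of Jordan blocks of size at least j is d_j − d_{j−1} where d_j = dim ker(N^j) (with d_0 = 0). Computing the differences gives [1, 1, 1].
The number of blocks of size exactly k is (#blocks of size ≥ k) − (#blocks of size ≥ k + 1), so the partition is: 1 block(s) of size 3.
In nonincreasing order the block sizes are [3].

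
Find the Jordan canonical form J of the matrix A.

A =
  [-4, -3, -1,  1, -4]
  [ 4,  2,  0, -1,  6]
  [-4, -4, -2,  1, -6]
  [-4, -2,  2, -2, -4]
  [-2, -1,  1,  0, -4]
J_2(-2) ⊕ J_2(-2) ⊕ J_1(-2)

The characteristic polynomial is
  det(x·I − A) = x^5 + 10*x^4 + 40*x^3 + 80*x^2 + 80*x + 32 = (x + 2)^5

Eigenvalues and multiplicities (the geometric multiplicity of λ is n − rank(A − λI), which equals the number of Jordan blocks for λ):
  λ = -2: algebraic multiplicity = 5, geometric multiplicity = 3

Determining the block sizes for each eigenvalue:
  λ = -2: with am = 5 and gm = 3, the partition is not yet determined (e.g. several partitions of 5 into 3 parts exist). Let N = A − (-2)·I. Computing rank(N^1) = 2, rank(N^2) = 0; the number of blocks of size ≥ j is rank(N^{j−1}) − rank(N^j), giving [3, 2]. So we have 2 block(s) of size 2, 1 block(s) of size 1 → block sizes [2, 2, 1]

Assembling the blocks gives a Jordan form
J =
  [-2,  1,  0,  0,  0]
  [ 0, -2,  0,  0,  0]
  [ 0,  0, -2,  1,  0]
  [ 0,  0,  0, -2,  0]
  [ 0,  0,  0,  0, -2]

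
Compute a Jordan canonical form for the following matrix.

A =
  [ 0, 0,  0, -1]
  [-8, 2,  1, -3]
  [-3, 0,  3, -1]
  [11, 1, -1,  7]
J_3(3) ⊕ J_1(3)

The characteristic polynomial is
  det(x·I − A) = x^4 - 12*x^3 + 54*x^2 - 108*x + 81 = (x - 3)^4

Eigenvalues and multiplicities (the geometric multiplicity of λ is n − rank(A − λI), which equals the number of Jordan blocks for λ):
  λ = 3: algebraic multiplicity = 4, geometric multiplicity = 2

Determining the block sizes for each eigenvalue:
  λ = 3: with am = 4 and gm = 2, the partition is not yet determined (e.g. several partitions of 4 into 2 parts exist). Let N = A − (3)·I. Computing rank(N^1) = 2, rank(N^2) = 1, rank(N^3) = 0; the number of blocks of size ≥ j is rank(N^{j−1}) − rank(N^j), giving [2, 1, 1]. So we have 1 block(s) of size 3, 1 block(s) of size 1 → block sizes [3, 1]

Assembling the blocks gives a Jordan form
J =
  [3, 1, 0, 0]
  [0, 3, 1, 0]
  [0, 0, 3, 0]
  [0, 0, 0, 3]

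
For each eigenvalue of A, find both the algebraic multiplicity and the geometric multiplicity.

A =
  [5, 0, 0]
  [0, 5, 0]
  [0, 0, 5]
λ = 5: alg = 3, geom = 3

Step 1 — factor the characteristic polynomial to read off the algebraic multiplicities:
  χ_A(x) = (x - 5)^3

Step 2 — compute geometric multiplicities via the rank-nullity identity g(λ) = n − rank(A − λI):
  rank(A − (5)·I) = 0, so dim ker(A − (5)·I) = n − 0 = 3

Summary:
  λ = 5: algebraic multiplicity = 3, geometric multiplicity = 3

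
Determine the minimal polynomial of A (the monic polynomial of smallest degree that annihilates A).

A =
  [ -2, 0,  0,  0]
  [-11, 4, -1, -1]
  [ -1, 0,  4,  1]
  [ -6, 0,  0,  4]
x^4 - 10*x^3 + 24*x^2 + 32*x - 128

The characteristic polynomial is χ_A(x) = (x - 4)^3*(x + 2), so the eigenvalues are known. The minimal polynomial is
  m_A(x) = Π_λ (x − λ)^{k_λ}
where k_λ is the size of the *largest* Jordan block for λ (equivalently, the smallest k with (A − λI)^k v = 0 for every generalised eigenvector v of λ).

  λ = -2: largest Jordan block has size 1, contributing (x + 2)
  λ = 4: largest Jordan block has size 3, contributing (x − 4)^3

So m_A(x) = (x - 4)^3*(x + 2) = x^4 - 10*x^3 + 24*x^2 + 32*x - 128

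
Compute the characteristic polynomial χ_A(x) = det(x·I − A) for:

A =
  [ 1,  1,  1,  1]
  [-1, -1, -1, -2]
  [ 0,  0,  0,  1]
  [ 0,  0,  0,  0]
x^4

Expanding det(x·I − A) (e.g. by cofactor expansion or by noting that A is similar to its Jordan form J, which has the same characteristic polynomial as A) gives
  χ_A(x) = x^4
which factors as x^4. The eigenvalues (with algebraic multiplicities) are λ = 0 with multiplicity 4.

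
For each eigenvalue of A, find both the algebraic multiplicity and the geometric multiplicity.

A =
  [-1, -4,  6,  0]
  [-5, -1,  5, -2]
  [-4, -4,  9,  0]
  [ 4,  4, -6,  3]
λ = 1: alg = 1, geom = 1; λ = 3: alg = 3, geom = 2

Step 1 — factor the characteristic polynomial to read off the algebraic multiplicities:
  χ_A(x) = (x - 3)^3*(x - 1)

Step 2 — compute geometric multiplicities via the rank-nullity identity g(λ) = n − rank(A − λI):
  rank(A − (1)·I) = 3, so dim ker(A − (1)·I) = n − 3 = 1
  rank(A − (3)·I) = 2, so dim ker(A − (3)·I) = n − 2 = 2

Summary:
  λ = 1: algebraic multiplicity = 1, geometric multiplicity = 1
  λ = 3: algebraic multiplicity = 3, geometric multiplicity = 2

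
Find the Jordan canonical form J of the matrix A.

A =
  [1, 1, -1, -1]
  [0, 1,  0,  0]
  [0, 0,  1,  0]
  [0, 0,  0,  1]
J_2(1) ⊕ J_1(1) ⊕ J_1(1)

The characteristic polynomial is
  det(x·I − A) = x^4 - 4*x^3 + 6*x^2 - 4*x + 1 = (x - 1)^4

Eigenvalues and multiplicities (the geometric multiplicity of λ is n − rank(A − λI), which equals the number of Jordan blocks for λ):
  λ = 1: algebraic multiplicity = 4, geometric multiplicity = 3

Determining the block sizes for each eigenvalue:
  λ = 1: 3 blocks summing to 4 forces exactly one block of size 2 and the rest size 1 → block sizes [2, 1, 1]

Assembling the blocks gives a Jordan form
J =
  [1, 1, 0, 0]
  [0, 1, 0, 0]
  [0, 0, 1, 0]
  [0, 0, 0, 1]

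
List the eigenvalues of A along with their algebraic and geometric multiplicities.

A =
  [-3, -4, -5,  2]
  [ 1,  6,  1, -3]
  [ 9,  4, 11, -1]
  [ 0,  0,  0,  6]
λ = 2: alg = 1, geom = 1; λ = 6: alg = 3, geom = 1

Step 1 — factor the characteristic polynomial to read off the algebraic multiplicities:
  χ_A(x) = (x - 6)^3*(x - 2)

Step 2 — compute geometric multiplicities via the rank-nullity identity g(λ) = n − rank(A − λI):
  rank(A − (2)·I) = 3, so dim ker(A − (2)·I) = n − 3 = 1
  rank(A − (6)·I) = 3, so dim ker(A − (6)·I) = n − 3 = 1

Summary:
  λ = 2: algebraic multiplicity = 1, geometric multiplicity = 1
  λ = 6: algebraic multiplicity = 3, geometric multiplicity = 1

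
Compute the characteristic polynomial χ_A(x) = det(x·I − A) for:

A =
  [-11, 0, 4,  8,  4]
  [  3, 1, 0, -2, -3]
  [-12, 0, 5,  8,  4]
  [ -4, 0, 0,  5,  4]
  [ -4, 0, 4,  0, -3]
x^5 + 3*x^4 - 6*x^3 - 10*x^2 + 21*x - 9

Expanding det(x·I − A) (e.g. by cofactor expansion or by noting that A is similar to its Jordan form J, which has the same characteristic polynomial as A) gives
  χ_A(x) = x^5 + 3*x^4 - 6*x^3 - 10*x^2 + 21*x - 9
which factors as (x - 1)^3*(x + 3)^2. The eigenvalues (with algebraic multiplicities) are λ = -3 with multiplicity 2, λ = 1 with multiplicity 3.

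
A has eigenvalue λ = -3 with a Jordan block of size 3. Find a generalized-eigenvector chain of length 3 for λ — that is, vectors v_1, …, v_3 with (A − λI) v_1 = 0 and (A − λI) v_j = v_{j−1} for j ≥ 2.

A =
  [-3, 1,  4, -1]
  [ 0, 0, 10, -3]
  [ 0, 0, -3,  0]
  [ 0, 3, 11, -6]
A Jordan chain for λ = -3 of length 3:
v_1 = (-1, -3, 0, -3)ᵀ
v_2 = (4, 10, 0, 11)ᵀ
v_3 = (0, 0, 1, 0)ᵀ

Let N = A − (-3)·I. We want v_3 with N^3 v_3 = 0 but N^2 v_3 ≠ 0; then v_{j-1} := N · v_j for j = 3, …, 2.

Pick v_3 = (0, 0, 1, 0)ᵀ.
Then v_2 = N · v_3 = (4, 10, 0, 11)ᵀ.
Then v_1 = N · v_2 = (-1, -3, 0, -3)ᵀ.

Sanity check: (A − (-3)·I) v_1 = (0, 0, 0, 0)ᵀ = 0. ✓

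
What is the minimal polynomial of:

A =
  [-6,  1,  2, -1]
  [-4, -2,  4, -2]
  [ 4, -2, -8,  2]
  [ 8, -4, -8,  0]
x^2 + 8*x + 16

The characteristic polynomial is χ_A(x) = (x + 4)^4, so the eigenvalues are known. The minimal polynomial is
  m_A(x) = Π_λ (x − λ)^{k_λ}
where k_λ is the size of the *largest* Jordan block for λ (equivalently, the smallest k with (A − λI)^k v = 0 for every generalised eigenvector v of λ).

  λ = -4: largest Jordan block has size 2, contributing (x + 4)^2

So m_A(x) = (x + 4)^2 = x^2 + 8*x + 16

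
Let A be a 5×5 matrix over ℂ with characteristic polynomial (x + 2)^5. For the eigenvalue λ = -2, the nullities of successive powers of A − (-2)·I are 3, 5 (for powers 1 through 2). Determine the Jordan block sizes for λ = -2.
Block sizes for λ = -2: [2, 2, 1]

From the dimensions of kernels of powers, the number of Jordan blocks of size at least j is d_j − d_{j−1} where d_j = dim ker(N^j) (with d_0 = 0). Computing the differences gives [3, 2].
The number of blocks of size exactly k is (#blocks of size ≥ k) − (#blocks of size ≥ k + 1), so the partition is: 1 block(s) of size 1, 2 block(s) of size 2.
In nonincreasing order the block sizes are [2, 2, 1].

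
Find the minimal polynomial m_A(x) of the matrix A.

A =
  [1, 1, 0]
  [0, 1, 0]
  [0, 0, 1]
x^2 - 2*x + 1

The characteristic polynomial is χ_A(x) = (x - 1)^3, so the eigenvalues are known. The minimal polynomial is
  m_A(x) = Π_λ (x − λ)^{k_λ}
where k_λ is the size of the *largest* Jordan block for λ (equivalently, the smallest k with (A − λI)^k v = 0 for every generalised eigenvector v of λ).

  λ = 1: largest Jordan block has size 2, contributing (x − 1)^2

So m_A(x) = (x - 1)^2 = x^2 - 2*x + 1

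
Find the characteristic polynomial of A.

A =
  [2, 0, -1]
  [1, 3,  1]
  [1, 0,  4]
x^3 - 9*x^2 + 27*x - 27

Expanding det(x·I − A) (e.g. by cofactor expansion or by noting that A is similar to its Jordan form J, which has the same characteristic polynomial as A) gives
  χ_A(x) = x^3 - 9*x^2 + 27*x - 27
which factors as (x - 3)^3. The eigenvalues (with algebraic multiplicities) are λ = 3 with multiplicity 3.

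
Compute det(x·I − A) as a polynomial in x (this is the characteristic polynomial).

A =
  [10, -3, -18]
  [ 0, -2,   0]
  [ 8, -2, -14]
x^3 + 6*x^2 + 12*x + 8

Expanding det(x·I − A) (e.g. by cofactor expansion or by noting that A is similar to its Jordan form J, which has the same characteristic polynomial as A) gives
  χ_A(x) = x^3 + 6*x^2 + 12*x + 8
which factors as (x + 2)^3. The eigenvalues (with algebraic multiplicities) are λ = -2 with multiplicity 3.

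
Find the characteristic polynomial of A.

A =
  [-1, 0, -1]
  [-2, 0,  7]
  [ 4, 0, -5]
x^3 + 6*x^2 + 9*x

Expanding det(x·I − A) (e.g. by cofactor expansion or by noting that A is similar to its Jordan form J, which has the same characteristic polynomial as A) gives
  χ_A(x) = x^3 + 6*x^2 + 9*x
which factors as x*(x + 3)^2. The eigenvalues (with algebraic multiplicities) are λ = -3 with multiplicity 2, λ = 0 with multiplicity 1.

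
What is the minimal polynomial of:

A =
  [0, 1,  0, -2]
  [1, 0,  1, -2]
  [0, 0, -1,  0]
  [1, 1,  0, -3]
x^3 + 3*x^2 + 3*x + 1

The characteristic polynomial is χ_A(x) = (x + 1)^4, so the eigenvalues are known. The minimal polynomial is
  m_A(x) = Π_λ (x − λ)^{k_λ}
where k_λ is the size of the *largest* Jordan block for λ (equivalently, the smallest k with (A − λI)^k v = 0 for every generalised eigenvector v of λ).

  λ = -1: largest Jordan block has size 3, contributing (x + 1)^3

So m_A(x) = (x + 1)^3 = x^3 + 3*x^2 + 3*x + 1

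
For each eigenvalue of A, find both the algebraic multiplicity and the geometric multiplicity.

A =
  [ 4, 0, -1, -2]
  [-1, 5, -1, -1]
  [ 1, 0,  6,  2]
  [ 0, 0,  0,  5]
λ = 5: alg = 4, geom = 2

Step 1 — factor the characteristic polynomial to read off the algebraic multiplicities:
  χ_A(x) = (x - 5)^4

Step 2 — compute geometric multiplicities via the rank-nullity identity g(λ) = n − rank(A − λI):
  rank(A − (5)·I) = 2, so dim ker(A − (5)·I) = n − 2 = 2

Summary:
  λ = 5: algebraic multiplicity = 4, geometric multiplicity = 2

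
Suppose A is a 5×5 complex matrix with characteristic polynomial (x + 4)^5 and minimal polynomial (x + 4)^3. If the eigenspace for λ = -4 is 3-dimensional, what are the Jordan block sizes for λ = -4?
Block sizes for λ = -4: [3, 1, 1]

Step 1 — from the characteristic polynomial, algebraic multiplicity of λ = -4 is 5. From dim ker(A − (-4)·I) = 3, there are exactly 3 Jordan blocks for λ = -4.
Step 2 — from the minimal polynomial, the factor (x + 4)^3 tells us the largest block for λ = -4 has size 3.
Step 3 — with total size 5, 3 blocks, and largest block 3, the block sizes (in nonincreasing order) are [3, 1, 1].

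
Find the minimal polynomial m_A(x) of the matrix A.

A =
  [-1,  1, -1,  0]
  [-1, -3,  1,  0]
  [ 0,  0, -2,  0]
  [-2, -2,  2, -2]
x^2 + 4*x + 4

The characteristic polynomial is χ_A(x) = (x + 2)^4, so the eigenvalues are known. The minimal polynomial is
  m_A(x) = Π_λ (x − λ)^{k_λ}
where k_λ is the size of the *largest* Jordan block for λ (equivalently, the smallest k with (A − λI)^k v = 0 for every generalised eigenvector v of λ).

  λ = -2: largest Jordan block has size 2, contributing (x + 2)^2

So m_A(x) = (x + 2)^2 = x^2 + 4*x + 4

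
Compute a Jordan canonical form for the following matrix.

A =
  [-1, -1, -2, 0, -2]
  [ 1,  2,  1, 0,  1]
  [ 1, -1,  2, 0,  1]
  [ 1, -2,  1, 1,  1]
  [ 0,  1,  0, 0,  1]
J_3(1) ⊕ J_1(1) ⊕ J_1(1)

The characteristic polynomial is
  det(x·I − A) = x^5 - 5*x^4 + 10*x^3 - 10*x^2 + 5*x - 1 = (x - 1)^5

Eigenvalues and multiplicities (the geometric multiplicity of λ is n − rank(A − λI), which equals the number of Jordan blocks for λ):
  λ = 1: algebraic multiplicity = 5, geometric multiplicity = 3

Determining the block sizes for each eigenvalue:
  λ = 1: with am = 5 and gm = 3, the partition is not yet determined (e.g. several partitions of 5 into 3 parts exist). Let N = A − (1)·I. Computing rank(N^1) = 2, rank(N^2) = 1, rank(N^3) = 0; the number of blocks of size ≥ j is rank(N^{j−1}) − rank(N^j), giving [3, 1, 1]. So we have 1 block(s) of size 3, 2 block(s) of size 1 → block sizes [3, 1, 1]

Assembling the blocks gives a Jordan form
J =
  [1, 1, 0, 0, 0]
  [0, 1, 1, 0, 0]
  [0, 0, 1, 0, 0]
  [0, 0, 0, 1, 0]
  [0, 0, 0, 0, 1]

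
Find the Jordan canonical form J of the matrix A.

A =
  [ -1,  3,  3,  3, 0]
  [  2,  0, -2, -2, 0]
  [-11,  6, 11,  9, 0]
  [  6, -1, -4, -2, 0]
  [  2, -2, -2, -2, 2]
J_2(2) ⊕ J_2(2) ⊕ J_1(2)

The characteristic polynomial is
  det(x·I − A) = x^5 - 10*x^4 + 40*x^3 - 80*x^2 + 80*x - 32 = (x - 2)^5

Eigenvalues and multiplicities (the geometric multiplicity of λ is n − rank(A − λI), which equals the number of Jordan blocks for λ):
  λ = 2: algebraic multiplicity = 5, geometric multiplicity = 3

Determining the block sizes for each eigenvalue:
  λ = 2: with am = 5 and gm = 3, the partition is not yet determined (e.g. several partitions of 5 into 3 parts exist). Let N = A − (2)·I. Computing rank(N^1) = 2, rank(N^2) = 0; the number of blocks of size ≥ j is rank(N^{j−1}) − rank(N^j), giving [3, 2]. So we have 2 block(s) of size 2, 1 block(s) of size 1 → block sizes [2, 2, 1]

Assembling the blocks gives a Jordan form
J =
  [2, 1, 0, 0, 0]
  [0, 2, 0, 0, 0]
  [0, 0, 2, 1, 0]
  [0, 0, 0, 2, 0]
  [0, 0, 0, 0, 2]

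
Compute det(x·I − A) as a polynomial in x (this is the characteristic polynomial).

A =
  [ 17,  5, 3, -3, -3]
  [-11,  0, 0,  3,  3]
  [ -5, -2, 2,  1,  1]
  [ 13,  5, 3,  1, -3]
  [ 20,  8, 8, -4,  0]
x^5 - 20*x^4 + 160*x^3 - 640*x^2 + 1280*x - 1024

Expanding det(x·I − A) (e.g. by cofactor expansion or by noting that A is similar to its Jordan form J, which has the same characteristic polynomial as A) gives
  χ_A(x) = x^5 - 20*x^4 + 160*x^3 - 640*x^2 + 1280*x - 1024
which factors as (x - 4)^5. The eigenvalues (with algebraic multiplicities) are λ = 4 with multiplicity 5.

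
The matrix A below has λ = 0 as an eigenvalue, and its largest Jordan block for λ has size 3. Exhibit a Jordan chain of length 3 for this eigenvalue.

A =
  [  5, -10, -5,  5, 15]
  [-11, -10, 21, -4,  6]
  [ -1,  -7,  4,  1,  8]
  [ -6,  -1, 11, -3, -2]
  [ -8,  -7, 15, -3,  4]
A Jordan chain for λ = 0 of length 3:
v_1 = (-10, 10, -2, 4, 8)ᵀ
v_2 = (5, -11, -1, -6, -8)ᵀ
v_3 = (1, 0, 0, 0, 0)ᵀ

Let N = A − (0)·I. We want v_3 with N^3 v_3 = 0 but N^2 v_3 ≠ 0; then v_{j-1} := N · v_j for j = 3, …, 2.

Pick v_3 = (1, 0, 0, 0, 0)ᵀ.
Then v_2 = N · v_3 = (5, -11, -1, -6, -8)ᵀ.
Then v_1 = N · v_2 = (-10, 10, -2, 4, 8)ᵀ.

Sanity check: (A − (0)·I) v_1 = (0, 0, 0, 0, 0)ᵀ = 0. ✓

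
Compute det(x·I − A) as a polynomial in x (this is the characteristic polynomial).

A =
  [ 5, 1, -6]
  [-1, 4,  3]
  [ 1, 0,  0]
x^3 - 9*x^2 + 27*x - 27

Expanding det(x·I − A) (e.g. by cofactor expansion or by noting that A is similar to its Jordan form J, which has the same characteristic polynomial as A) gives
  χ_A(x) = x^3 - 9*x^2 + 27*x - 27
which factors as (x - 3)^3. The eigenvalues (with algebraic multiplicities) are λ = 3 with multiplicity 3.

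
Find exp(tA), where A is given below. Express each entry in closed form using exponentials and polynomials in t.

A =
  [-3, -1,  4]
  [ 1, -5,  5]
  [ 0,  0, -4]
e^{tA} =
  [t*exp(-4*t) + exp(-4*t), -t*exp(-4*t), -t^2*exp(-4*t)/2 + 4*t*exp(-4*t)]
  [t*exp(-4*t), -t*exp(-4*t) + exp(-4*t), -t^2*exp(-4*t)/2 + 5*t*exp(-4*t)]
  [0, 0, exp(-4*t)]

Strategy: write A = P · J · P⁻¹ where J is a Jordan canonical form, so e^{tA} = P · e^{tJ} · P⁻¹, and e^{tJ} can be computed block-by-block.

A has Jordan form
J =
  [-4,  1,  0]
  [ 0, -4,  1]
  [ 0,  0, -4]
(up to reordering of blocks).

Per-block formulas:
  For a 3×3 Jordan block J_3(-4): exp(t · J_3(-4)) = e^(-4t)·(I + t·N + (t^2/2)·N^2), where N is the 3×3 nilpotent shift.

After assembling e^{tJ} and conjugating by P, we get:

e^{tA} =
  [t*exp(-4*t) + exp(-4*t), -t*exp(-4*t), -t^2*exp(-4*t)/2 + 4*t*exp(-4*t)]
  [t*exp(-4*t), -t*exp(-4*t) + exp(-4*t), -t^2*exp(-4*t)/2 + 5*t*exp(-4*t)]
  [0, 0, exp(-4*t)]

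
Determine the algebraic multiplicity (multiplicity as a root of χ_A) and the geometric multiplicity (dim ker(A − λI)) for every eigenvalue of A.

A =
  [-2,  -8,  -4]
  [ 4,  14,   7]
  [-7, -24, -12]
λ = 0: alg = 3, geom = 1

Step 1 — factor the characteristic polynomial to read off the algebraic multiplicities:
  χ_A(x) = x^3

Step 2 — compute geometric multiplicities via the rank-nullity identity g(λ) = n − rank(A − λI):
  rank(A − (0)·I) = 2, so dim ker(A − (0)·I) = n − 2 = 1

Summary:
  λ = 0: algebraic multiplicity = 3, geometric multiplicity = 1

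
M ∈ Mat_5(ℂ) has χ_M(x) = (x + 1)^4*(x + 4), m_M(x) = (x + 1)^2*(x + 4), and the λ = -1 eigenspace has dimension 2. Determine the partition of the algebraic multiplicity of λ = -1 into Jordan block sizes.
Block sizes for λ = -1: [2, 2]

Step 1 — from the characteristic polynomial, algebraic multiplicity of λ = -1 is 4. From dim ker(M − (-1)·I) = 2, there are exactly 2 Jordan blocks for λ = -1.
Step 2 — from the minimal polynomial, the factor (x + 1)^2 tells us the largest block for λ = -1 has size 2.
Step 3 — with total size 4, 2 blocks, and largest block 2, the block sizes (in nonincreasing order) are [2, 2].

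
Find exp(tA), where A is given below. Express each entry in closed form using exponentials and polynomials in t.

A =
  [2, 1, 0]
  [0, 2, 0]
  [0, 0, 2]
e^{tA} =
  [exp(2*t), t*exp(2*t), 0]
  [0, exp(2*t), 0]
  [0, 0, exp(2*t)]

Strategy: write A = P · J · P⁻¹ where J is a Jordan canonical form, so e^{tA} = P · e^{tJ} · P⁻¹, and e^{tJ} can be computed block-by-block.

A has Jordan form
J =
  [2, 1, 0]
  [0, 2, 0]
  [0, 0, 2]
(up to reordering of blocks).

Per-block formulas:
  For a 2×2 Jordan block J_2(2): exp(t · J_2(2)) = e^(2t)·(I + t·N), where N is the 2×2 nilpotent shift.
  For a 1×1 block at λ = 2: exp(t · [2]) = [e^(2t)].

After assembling e^{tJ} and conjugating by P, we get:

e^{tA} =
  [exp(2*t), t*exp(2*t), 0]
  [0, exp(2*t), 0]
  [0, 0, exp(2*t)]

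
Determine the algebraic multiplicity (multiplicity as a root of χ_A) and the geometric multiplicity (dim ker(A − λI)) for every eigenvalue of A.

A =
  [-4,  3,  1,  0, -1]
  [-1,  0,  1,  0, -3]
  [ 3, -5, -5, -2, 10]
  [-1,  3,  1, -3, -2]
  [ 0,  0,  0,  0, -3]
λ = -3: alg = 5, geom = 2

Step 1 — factor the characteristic polynomial to read off the algebraic multiplicities:
  χ_A(x) = (x + 3)^5

Step 2 — compute geometric multiplicities via the rank-nullity identity g(λ) = n − rank(A − λI):
  rank(A − (-3)·I) = 3, so dim ker(A − (-3)·I) = n − 3 = 2

Summary:
  λ = -3: algebraic multiplicity = 5, geometric multiplicity = 2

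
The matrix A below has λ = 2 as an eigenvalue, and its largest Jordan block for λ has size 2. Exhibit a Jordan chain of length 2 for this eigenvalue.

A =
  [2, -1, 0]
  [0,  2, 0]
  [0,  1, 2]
A Jordan chain for λ = 2 of length 2:
v_1 = (-1, 0, 1)ᵀ
v_2 = (0, 1, 0)ᵀ

Let N = A − (2)·I. We want v_2 with N^2 v_2 = 0 but N^1 v_2 ≠ 0; then v_{j-1} := N · v_j for j = 2, …, 2.

Pick v_2 = (0, 1, 0)ᵀ.
Then v_1 = N · v_2 = (-1, 0, 1)ᵀ.

Sanity check: (A − (2)·I) v_1 = (0, 0, 0)ᵀ = 0. ✓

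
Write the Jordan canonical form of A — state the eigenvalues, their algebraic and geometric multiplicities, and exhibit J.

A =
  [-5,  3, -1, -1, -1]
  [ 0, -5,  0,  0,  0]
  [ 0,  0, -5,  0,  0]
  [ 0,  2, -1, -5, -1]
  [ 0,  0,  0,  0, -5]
J_3(-5) ⊕ J_1(-5) ⊕ J_1(-5)

The characteristic polynomial is
  det(x·I − A) = x^5 + 25*x^4 + 250*x^3 + 1250*x^2 + 3125*x + 3125 = (x + 5)^5

Eigenvalues and multiplicities (the geometric multiplicity of λ is n − rank(A − λI), which equals the number of Jordan blocks for λ):
  λ = -5: algebraic multiplicity = 5, geometric multiplicity = 3

Determining the block sizes for each eigenvalue:
  λ = -5: with am = 5 and gm = 3, the partition is not yet determined (e.g. several partitions of 5 into 3 parts exist). Let N = A − (-5)·I. Computing rank(N^1) = 2, rank(N^2) = 1, rank(N^3) = 0; the number of blocks of size ≥ j is rank(N^{j−1}) − rank(N^j), giving [3, 1, 1]. So we have 1 block(s) of size 3, 2 block(s) of size 1 → block sizes [3, 1, 1]

Assembling the blocks gives a Jordan form
J =
  [-5,  1,  0,  0,  0]
  [ 0, -5,  1,  0,  0]
  [ 0,  0, -5,  0,  0]
  [ 0,  0,  0, -5,  0]
  [ 0,  0,  0,  0, -5]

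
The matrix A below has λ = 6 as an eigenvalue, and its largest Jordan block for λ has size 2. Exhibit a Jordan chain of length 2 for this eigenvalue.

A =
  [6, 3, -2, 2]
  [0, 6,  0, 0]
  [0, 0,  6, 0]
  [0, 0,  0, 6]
A Jordan chain for λ = 6 of length 2:
v_1 = (3, 0, 0, 0)ᵀ
v_2 = (0, 1, 0, 0)ᵀ

Let N = A − (6)·I. We want v_2 with N^2 v_2 = 0 but N^1 v_2 ≠ 0; then v_{j-1} := N · v_j for j = 2, …, 2.

Pick v_2 = (0, 1, 0, 0)ᵀ.
Then v_1 = N · v_2 = (3, 0, 0, 0)ᵀ.

Sanity check: (A − (6)·I) v_1 = (0, 0, 0, 0)ᵀ = 0. ✓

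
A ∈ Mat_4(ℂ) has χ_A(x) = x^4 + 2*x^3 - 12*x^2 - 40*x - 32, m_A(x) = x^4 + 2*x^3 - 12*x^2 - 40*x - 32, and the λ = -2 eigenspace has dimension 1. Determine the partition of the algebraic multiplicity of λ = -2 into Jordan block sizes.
Block sizes for λ = -2: [3]

Step 1 — from the characteristic polynomial, algebraic multiplicity of λ = -2 is 3. From dim ker(A − (-2)·I) = 1, there are exactly 1 Jordan blocks for λ = -2.
Step 2 — from the minimal polynomial, the factor (x + 2)^3 tells us the largest block for λ = -2 has size 3.
Step 3 — with total size 3, 1 blocks, and largest block 3, the block sizes (in nonincreasing order) are [3].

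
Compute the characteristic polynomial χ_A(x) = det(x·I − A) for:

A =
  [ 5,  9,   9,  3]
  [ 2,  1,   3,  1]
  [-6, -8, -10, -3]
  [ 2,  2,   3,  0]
x^4 + 4*x^3 + 6*x^2 + 4*x + 1

Expanding det(x·I − A) (e.g. by cofactor expansion or by noting that A is similar to its Jordan form J, which has the same characteristic polynomial as A) gives
  χ_A(x) = x^4 + 4*x^3 + 6*x^2 + 4*x + 1
which factors as (x + 1)^4. The eigenvalues (with algebraic multiplicities) are λ = -1 with multiplicity 4.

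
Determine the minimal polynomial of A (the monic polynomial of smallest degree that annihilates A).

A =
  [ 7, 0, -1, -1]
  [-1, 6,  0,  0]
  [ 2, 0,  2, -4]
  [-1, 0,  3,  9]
x^3 - 18*x^2 + 108*x - 216

The characteristic polynomial is χ_A(x) = (x - 6)^4, so the eigenvalues are known. The minimal polynomial is
  m_A(x) = Π_λ (x − λ)^{k_λ}
where k_λ is the size of the *largest* Jordan block for λ (equivalently, the smallest k with (A − λI)^k v = 0 for every generalised eigenvector v of λ).

  λ = 6: largest Jordan block has size 3, contributing (x − 6)^3

So m_A(x) = (x - 6)^3 = x^3 - 18*x^2 + 108*x - 216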